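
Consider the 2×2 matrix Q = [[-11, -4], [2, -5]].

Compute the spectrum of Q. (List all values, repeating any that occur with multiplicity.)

det(Q - sI) = (-11 - s)(-5 - s) - (-4)·(2) = s^2 + 16s + 63.
This factors as (s + 9)·(s + 7) = 0.
Eigenvalues: -9, -7.

-9, -7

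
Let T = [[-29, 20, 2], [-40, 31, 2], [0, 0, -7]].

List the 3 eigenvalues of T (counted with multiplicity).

-9, -7, 11

The characteristic polynomial is p(t) = det(tI - T).
Expanding the 3×3 determinant: p(t) = t^3 + 5t^2 - 113t - 693.
Try t = -7: p(-7) = 0, so -7 is a root.
Dividing by (t + 7) leaves t^2 - 2t - 99.
The quadratic factors as (t + 9)·(t - 11).
Eigenvalues: -9, -7, 11.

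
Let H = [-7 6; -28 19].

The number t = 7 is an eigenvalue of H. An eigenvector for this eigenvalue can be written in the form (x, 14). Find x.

We need (H - 7I)v = 0.
H - 7I = [[-14, 6], [-28, 12]].
Row 1: (-14)·x + (6)·14 = 0
Row 2: (-28)·x + (12)·14 = 0
Solving gives x = 6.
Check: H·(6, 14) = (42, 98) = 7·(6, 14).

6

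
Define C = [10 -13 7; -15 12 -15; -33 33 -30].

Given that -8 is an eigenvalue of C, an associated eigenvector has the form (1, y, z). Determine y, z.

3, 3

We need (C + 8I)v = 0.
C + 8I = [[18, -13, 7], [-15, 20, -15], [-33, 33, -22]].
Row 1: (18)·1 + (-13)·y + (7)·z = 0
Row 2: (-15)·1 + (20)·y + (-15)·z = 0
Row 3: (-33)·1 + (33)·y + (-22)·z = 0
Solving gives y = 3, z = 3.
Check: C·(1, 3, 3) = (-8, -24, -24) = -8·(1, 3, 3).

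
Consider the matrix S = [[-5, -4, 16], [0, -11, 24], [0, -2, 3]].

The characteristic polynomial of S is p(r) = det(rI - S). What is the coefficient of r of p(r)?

55

p(r) = r^3 + 13r^2 + 55r + 75.
The coefficient of r is 55.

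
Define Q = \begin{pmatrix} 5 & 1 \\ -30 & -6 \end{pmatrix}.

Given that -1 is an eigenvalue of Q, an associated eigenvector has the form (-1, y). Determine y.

6

We need (Q + 1I)v = 0.
Q + 1I = [[6, 1], [-30, -5]].
Row 1: (6)·-1 + (1)·y = 0
Row 2: (-30)·-1 + (-5)·y = 0
Solving gives y = 6.
Check: Q·(-1, 6) = (1, -6) = -1·(-1, 6).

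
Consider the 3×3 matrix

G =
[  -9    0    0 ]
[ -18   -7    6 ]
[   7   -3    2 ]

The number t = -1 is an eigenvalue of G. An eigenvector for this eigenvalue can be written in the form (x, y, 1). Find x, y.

0, 1

We need (G + 1I)v = 0.
G + 1I = [[-8, 0, 0], [-18, -6, 6], [7, -3, 3]].
Row 1: (-8)·x + (0)·y + (0)·1 = 0
Row 2: (-18)·x + (-6)·y + (6)·1 = 0
Row 3: (7)·x + (-3)·y + (3)·1 = 0
Solving gives x = 0, y = 1.
Check: G·(0, 1, 1) = (0, -1, -1) = -1·(0, 1, 1).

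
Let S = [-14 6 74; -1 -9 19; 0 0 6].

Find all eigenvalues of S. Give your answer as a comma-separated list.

Compute the characteristic polynomial p(s) = det(sI - S).
Expanding along the first row, p(s) = s^3 + 17s^2 - 6s - 792.
Since p(6) = 0, s = 6 is a root.
Dividing by (s - 6) leaves s^2 + 23s + 132.
The quadratic factors as (s + 12)·(s + 11).
Eigenvalues: -12, -11, 6.

-12, -11, 6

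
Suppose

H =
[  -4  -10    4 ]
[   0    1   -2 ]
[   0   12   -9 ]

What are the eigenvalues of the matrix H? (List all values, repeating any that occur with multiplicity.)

-5, -4, -3

Set up det(sI - H) = 0.
Cofactor expansion gives p(s) = s^3 + 12s^2 + 47s + 60.
Rational-root test: s = -5 gives p(-5) = 0.
Factor out (s + 5): p(s) = (s + 5)·(s^2 + 7s + 12).
The quadratic factors as (s + 4)·(s + 3).
Eigenvalues: -5, -4, -3.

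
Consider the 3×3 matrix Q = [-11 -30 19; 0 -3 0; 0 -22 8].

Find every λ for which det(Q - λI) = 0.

-11, -3, 8

Compute the characteristic polynomial p(r) = det(rI - Q).
Cofactor expansion gives p(r) = r^3 + 6r^2 - 79r - 264.
Since p(8) = 0, r = 8 is a root.
Factor out (r - 8): p(r) = (r - 8)·(r^2 + 14r + 33).
The quadratic factors as (r + 11)·(r + 3).
Eigenvalues: -11, -3, 8.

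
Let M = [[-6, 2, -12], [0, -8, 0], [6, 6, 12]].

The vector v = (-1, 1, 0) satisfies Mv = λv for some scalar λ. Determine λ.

-8

Compute Mv: M·(-1, 1, 0) = (8, -8, 0).
Since Mv = λv, compare component 1: 8 = λ·-1, so λ = -8.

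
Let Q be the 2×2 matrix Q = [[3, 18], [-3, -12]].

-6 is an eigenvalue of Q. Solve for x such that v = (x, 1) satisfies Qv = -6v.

We need (Q + 6I)v = 0.
Q + 6I = [[9, 18], [-3, -6]].
Row 1: (9)·x + (18)·1 = 0
Row 2: (-3)·x + (-6)·1 = 0
Solving gives x = -2.
Check: Q·(-2, 1) = (12, -6) = -6·(-2, 1).

-2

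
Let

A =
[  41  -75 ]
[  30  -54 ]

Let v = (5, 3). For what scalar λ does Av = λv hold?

Compute Av: A·(5, 3) = (-20, -12).
Since Av = λv, compare component 1: -20 = λ·5, so λ = -4.

-4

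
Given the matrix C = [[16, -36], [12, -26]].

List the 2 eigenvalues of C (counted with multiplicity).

-8, -2

det(C - sI) = (16 - s)(-26 - s) - (-36)·(12) = s^2 + 10s + 16.
This factors as (s + 8)·(s + 2) = 0.
Eigenvalues: -8, -2.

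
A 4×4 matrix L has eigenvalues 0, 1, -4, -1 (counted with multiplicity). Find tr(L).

trace(L) is the sum of the eigenvalues: (0) + (1) + (-4) + (-1) = -4.

-4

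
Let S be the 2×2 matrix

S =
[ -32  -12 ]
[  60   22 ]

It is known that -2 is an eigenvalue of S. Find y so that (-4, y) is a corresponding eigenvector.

10

We need (S + 2I)v = 0.
S + 2I = [[-30, -12], [60, 24]].
Row 1: (-30)·-4 + (-12)·y = 0
Row 2: (60)·-4 + (24)·y = 0
Solving gives y = 10.
Check: S·(-4, 10) = (8, -20) = -2·(-4, 10).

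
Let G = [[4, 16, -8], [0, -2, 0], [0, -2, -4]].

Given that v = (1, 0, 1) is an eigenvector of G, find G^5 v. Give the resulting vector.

First find the eigenvalue: Gv = (-4, 0, -4) = -4·(1, 0, 1), so λ = -4.
Then G^5 v = λ^5·v = (-4)^5·(1, 0, 1) = -1024·(1, 0, 1) = (-1024, 0, -1024).

(-1024, 0, -1024)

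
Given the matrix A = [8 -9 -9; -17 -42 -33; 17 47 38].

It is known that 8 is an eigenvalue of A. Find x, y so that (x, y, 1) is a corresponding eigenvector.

We need (A - 8I)v = 0.
A - 8I = [[0, -9, -9], [-17, -50, -33], [17, 47, 30]].
Row 1: (0)·x + (-9)·y + (-9)·1 = 0
Row 2: (-17)·x + (-50)·y + (-33)·1 = 0
Row 3: (17)·x + (47)·y + (30)·1 = 0
Solving gives x = 1, y = -1.
Check: A·(1, -1, 1) = (8, -8, 8) = 8·(1, -1, 1).

1, -1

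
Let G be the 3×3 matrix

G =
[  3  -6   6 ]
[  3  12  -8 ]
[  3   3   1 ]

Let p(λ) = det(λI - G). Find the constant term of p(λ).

-108

p(λ) = λ^3 - 16λ^2 + 75λ - 108.
The constant term is -108.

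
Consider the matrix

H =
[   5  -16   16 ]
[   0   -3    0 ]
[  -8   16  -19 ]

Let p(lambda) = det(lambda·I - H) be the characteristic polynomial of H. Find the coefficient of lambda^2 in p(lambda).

17

The coefficient of lambda^2 of det(lambda·I - H) is −trace(H).
trace(H) = (5) + (-3) + (-19) = -17, so the coefficient is 17.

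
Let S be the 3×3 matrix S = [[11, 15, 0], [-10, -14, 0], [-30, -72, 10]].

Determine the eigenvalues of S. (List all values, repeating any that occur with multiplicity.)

-4, 1, 10

Compute the characteristic polynomial p(λ) = det(λI - S).
Cofactor expansion gives p(λ) = λ^3 - 7λ^2 - 34λ + 40.
Try λ = 1: p(1) = 0, so 1 is a root.
Dividing by (λ - 1) leaves λ^2 - 6λ - 40.
The quadratic factors as (λ + 4)·(λ - 10).
Eigenvalues: -4, 1, 10.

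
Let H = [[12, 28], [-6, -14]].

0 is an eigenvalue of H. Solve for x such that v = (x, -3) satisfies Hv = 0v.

We need (H)v = 0.
H = [[12, 28], [-6, -14]].
Row 1: (12)·x + (28)·-3 = 0
Row 2: (-6)·x + (-14)·-3 = 0
Solving gives x = 7.
Check: H·(7, -3) = (0, 0) = 0·(7, -3).

7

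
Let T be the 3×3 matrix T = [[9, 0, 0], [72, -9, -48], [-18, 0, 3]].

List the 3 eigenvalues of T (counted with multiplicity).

Set up det(λI - T) = 0.
Expanding along the first row, p(λ) = λ^3 - 3λ^2 - 81λ + 243.
Try λ = -9: p(-9) = 0, so -9 is a root.
Dividing by (λ + 9) leaves λ^2 - 12λ + 27.
The quadratic factors as (λ - 3)·(λ - 9).
Eigenvalues: -9, 3, 9.

-9, 3, 9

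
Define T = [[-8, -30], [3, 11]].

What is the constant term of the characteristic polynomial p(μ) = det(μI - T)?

p(0) = det(0·I − T) = det(−T) = (−1)^2·det(T).
det(T) = 2, so p(0) = 2.

2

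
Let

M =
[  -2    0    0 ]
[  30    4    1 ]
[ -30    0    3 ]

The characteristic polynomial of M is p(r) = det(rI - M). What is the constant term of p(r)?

24

p(r) = r^3 - 5r^2 - 2r + 24.
The constant term is 24.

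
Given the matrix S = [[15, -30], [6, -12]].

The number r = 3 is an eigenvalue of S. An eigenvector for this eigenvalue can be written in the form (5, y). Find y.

2

We need (S - 3I)v = 0.
S - 3I = [[12, -30], [6, -15]].
Row 1: (12)·5 + (-30)·y = 0
Row 2: (6)·5 + (-15)·y = 0
Solving gives y = 2.
Check: S·(5, 2) = (15, 6) = 3·(5, 2).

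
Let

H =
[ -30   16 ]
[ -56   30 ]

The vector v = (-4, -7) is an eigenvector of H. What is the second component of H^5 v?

224

First find the eigenvalue: Hv = (8, 14) = -2·(-4, -7), so λ = -2.
Then H^5 v = λ^5·v = (-2)^5·(-4, -7) = -32·(-4, -7) = (128, 224).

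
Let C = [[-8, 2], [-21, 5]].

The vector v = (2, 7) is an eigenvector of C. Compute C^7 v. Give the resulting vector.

(-2, -7)

First find the eigenvalue: Cv = (-2, -7) = -1·(2, 7), so λ = -1.
Then C^7 v = λ^7·v = (-1)^7·(2, 7) = -1·(2, 7) = (-2, -7).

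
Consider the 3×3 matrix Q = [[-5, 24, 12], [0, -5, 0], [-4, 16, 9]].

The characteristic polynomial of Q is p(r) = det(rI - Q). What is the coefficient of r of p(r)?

p(r) = r^3 + r^2 - 17r + 15.
The coefficient of r is -17.

-17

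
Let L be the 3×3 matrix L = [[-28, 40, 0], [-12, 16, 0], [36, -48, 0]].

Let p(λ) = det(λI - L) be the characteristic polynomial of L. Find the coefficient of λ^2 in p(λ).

12

The coefficient of λ^2 of det(λI - L) is −trace(L).
trace(L) = (-28) + (16) + (0) = -12, so the coefficient is 12.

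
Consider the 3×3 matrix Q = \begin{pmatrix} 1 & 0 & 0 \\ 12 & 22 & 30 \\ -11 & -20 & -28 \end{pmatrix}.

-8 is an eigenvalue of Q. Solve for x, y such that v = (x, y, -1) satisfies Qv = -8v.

We need (Q + 8I)v = 0.
Q + 8I = [[9, 0, 0], [12, 30, 30], [-11, -20, -20]].
Row 1: (9)·x + (0)·y + (0)·-1 = 0
Row 2: (12)·x + (30)·y + (30)·-1 = 0
Row 3: (-11)·x + (-20)·y + (-20)·-1 = 0
Solving gives x = 0, y = 1.
Check: Q·(0, 1, -1) = (0, -8, 8) = -8·(0, 1, -1).

0, 1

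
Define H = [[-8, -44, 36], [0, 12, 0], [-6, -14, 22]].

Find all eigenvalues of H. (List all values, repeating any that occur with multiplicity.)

Set up det(rI - H) = 0.
Expanding the 3×3 determinant: p(r) = r^3 - 26r^2 + 208r - 480.
Try r = 12: p(12) = 0, so 12 is a root.
Dividing by (r - 12) leaves r^2 - 14r + 40.
The quadratic factors as (r - 4)·(r - 10).
Eigenvalues: 4, 10, 12.

4, 10, 12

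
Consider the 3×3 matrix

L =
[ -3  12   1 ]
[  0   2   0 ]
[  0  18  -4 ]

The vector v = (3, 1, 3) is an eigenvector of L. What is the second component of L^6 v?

First find the eigenvalue: Lv = (6, 2, 6) = 2·(3, 1, 3), so λ = 2.
Then L^6 v = λ^6·v = 2^6·(3, 1, 3) = 64·(3, 1, 3) = (192, 64, 192).

64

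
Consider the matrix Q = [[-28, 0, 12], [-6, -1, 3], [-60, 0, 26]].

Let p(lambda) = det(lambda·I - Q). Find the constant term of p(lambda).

p(lambda) = lambda^3 + 3·lambda^2 - 6·lambda - 8.
The constant term is -8.

-8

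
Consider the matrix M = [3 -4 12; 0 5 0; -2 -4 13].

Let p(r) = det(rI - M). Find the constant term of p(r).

-315

p(r) = r^3 - 21r^2 + 143r - 315.
The constant term is -315.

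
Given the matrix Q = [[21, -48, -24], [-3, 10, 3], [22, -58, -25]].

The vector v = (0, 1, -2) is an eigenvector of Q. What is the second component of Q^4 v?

256

First find the eigenvalue: Qv = (0, 4, -8) = 4·(0, 1, -2), so λ = 4.
Then Q^4 v = λ^4·v = 4^4·(0, 1, -2) = 256·(0, 1, -2) = (0, 256, -512).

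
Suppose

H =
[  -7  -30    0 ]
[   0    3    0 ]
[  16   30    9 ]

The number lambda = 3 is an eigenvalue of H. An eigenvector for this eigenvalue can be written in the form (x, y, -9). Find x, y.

9, -3

We need (H - 3I)v = 0.
H - 3I = [[-10, -30, 0], [0, 0, 0], [16, 30, 6]].
Row 1: (-10)·x + (-30)·y + (0)·-9 = 0
Row 2: (0)·x + (0)·y + (0)·-9 = 0
Row 3: (16)·x + (30)·y + (6)·-9 = 0
Solving gives x = 9, y = -3.
Check: H·(9, -3, -9) = (27, -9, -27) = 3·(9, -3, -9).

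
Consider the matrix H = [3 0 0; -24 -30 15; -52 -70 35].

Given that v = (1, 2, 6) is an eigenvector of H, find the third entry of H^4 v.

First find the eigenvalue: Hv = (3, 6, 18) = 3·(1, 2, 6), so λ = 3.
Then H^4 v = λ^4·v = 3^4·(1, 2, 6) = 81·(1, 2, 6) = (81, 162, 486).

486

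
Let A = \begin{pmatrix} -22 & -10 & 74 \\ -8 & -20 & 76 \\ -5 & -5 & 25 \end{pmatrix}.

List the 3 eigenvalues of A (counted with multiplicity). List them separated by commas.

-12, -5, 0

Compute the characteristic polynomial p(t) = det(tI - A).
Expanding the 3×3 determinant: p(t) = t^3 + 17t^2 + 60t.
Try t = -12: p(-12) = 0, so -12 is a root.
Factor out (t + 12): p(t) = (t + 12)·(t^2 + 5t).
The quadratic factors as (t + 5)·t.
Eigenvalues: -12, -5, 0.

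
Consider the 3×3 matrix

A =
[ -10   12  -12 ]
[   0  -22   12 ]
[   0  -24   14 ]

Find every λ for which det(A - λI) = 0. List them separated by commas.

The characteristic polynomial is p(s) = det(sI - A).
Expanding along the first row, p(s) = s^3 + 18s^2 + 60s - 200.
Since p(-10) = 0, s = -10 is a root.
Factor out (s + 10): p(s) = (s + 10)·(s^2 + 8s - 20).
The quadratic factors as (s + 10)·(s - 2).
Eigenvalues: -10, -10, 2.

-10, -10, 2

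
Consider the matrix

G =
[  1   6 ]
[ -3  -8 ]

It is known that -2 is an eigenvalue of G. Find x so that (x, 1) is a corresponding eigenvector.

We need (G + 2I)v = 0.
G + 2I = [[3, 6], [-3, -6]].
Row 1: (3)·x + (6)·1 = 0
Row 2: (-3)·x + (-6)·1 = 0
Solving gives x = -2.
Check: G·(-2, 1) = (4, -2) = -2·(-2, 1).

-2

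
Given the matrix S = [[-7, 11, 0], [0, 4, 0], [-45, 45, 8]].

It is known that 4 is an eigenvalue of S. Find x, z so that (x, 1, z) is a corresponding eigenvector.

1, 0

We need (S - 4I)v = 0.
S - 4I = [[-11, 11, 0], [0, 0, 0], [-45, 45, 4]].
Row 1: (-11)·x + (11)·1 + (0)·z = 0
Row 2: (0)·x + (0)·1 + (0)·z = 0
Row 3: (-45)·x + (45)·1 + (4)·z = 0
Solving gives x = 1, z = 0.
Check: S·(1, 1, 0) = (4, 4, 0) = 4·(1, 1, 0).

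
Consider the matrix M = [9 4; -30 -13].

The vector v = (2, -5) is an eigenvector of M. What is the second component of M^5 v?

First find the eigenvalue: Mv = (-2, 5) = -1·(2, -5), so λ = -1.
Then M^5 v = λ^5·v = (-1)^5·(2, -5) = -1·(2, -5) = (-2, 5).

5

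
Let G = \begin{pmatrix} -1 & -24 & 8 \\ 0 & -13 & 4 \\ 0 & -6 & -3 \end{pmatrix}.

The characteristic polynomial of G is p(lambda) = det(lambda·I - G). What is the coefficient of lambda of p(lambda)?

p(lambda) = lambda^3 + 17·lambda^2 + 79·lambda + 63.
The coefficient of lambda is 79.

79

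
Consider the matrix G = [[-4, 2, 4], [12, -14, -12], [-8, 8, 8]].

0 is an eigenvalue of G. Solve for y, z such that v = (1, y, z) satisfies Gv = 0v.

We need (G)v = 0.
G = [[-4, 2, 4], [12, -14, -12], [-8, 8, 8]].
Row 1: (-4)·1 + (2)·y + (4)·z = 0
Row 2: (12)·1 + (-14)·y + (-12)·z = 0
Row 3: (-8)·1 + (8)·y + (8)·z = 0
Solving gives y = 0, z = 1.
Check: G·(1, 0, 1) = (0, 0, 0) = 0·(1, 0, 1).

0, 1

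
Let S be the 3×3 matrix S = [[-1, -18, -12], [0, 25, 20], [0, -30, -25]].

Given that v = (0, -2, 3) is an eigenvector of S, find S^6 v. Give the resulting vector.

(0, -31250, 46875)

First find the eigenvalue: Sv = (0, 10, -15) = -5·(0, -2, 3), so λ = -5.
Then S^6 v = λ^6·v = (-5)^6·(0, -2, 3) = 15625·(0, -2, 3) = (0, -31250, 46875).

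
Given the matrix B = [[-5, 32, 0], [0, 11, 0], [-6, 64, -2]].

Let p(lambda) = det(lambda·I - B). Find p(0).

-110

p(0) = det(0·I − B) = det(−B) = (−1)^3·det(B).
det(B) = 110, so p(0) = -110.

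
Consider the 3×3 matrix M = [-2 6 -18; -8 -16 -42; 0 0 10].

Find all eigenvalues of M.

-10, -8, 10

Compute the characteristic polynomial p(λ) = det(λI - M).
Expanding the 3×3 determinant: p(λ) = λ^3 + 8λ^2 - 100λ - 800.
Since p(-8) = 0, λ = -8 is a root.
Dividing by (λ + 8) leaves λ^2 - 100.
The quadratic factors as (λ + 10)·(λ - 10).
Eigenvalues: -10, -8, 10.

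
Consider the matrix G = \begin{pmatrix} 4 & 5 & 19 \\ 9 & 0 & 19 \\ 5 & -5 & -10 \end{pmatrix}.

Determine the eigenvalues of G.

Compute the characteristic polynomial p(lambda) = det(lambda·I - G).
Expanding the 3×3 determinant: p(lambda) = lambda^3 + 6·lambda^2 - 85·lambda - 450.
Rational-root test: lambda = -5 gives p(-5) = 0.
Dividing by (lambda + 5) leaves lambda^2 + lambda - 90.
The quadratic factors as (lambda + 10)·(lambda - 9).
Eigenvalues: -10, -5, 9.

-10, -5, 9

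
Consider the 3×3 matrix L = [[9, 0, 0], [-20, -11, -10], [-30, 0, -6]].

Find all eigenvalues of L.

-11, -6, 9

Set up det(lambda·I - L) = 0.
Expanding along the first row, p(lambda) = lambda^3 + 8·lambda^2 - 87·lambda - 594.
Rational-root test: lambda = -11 gives p(-11) = 0.
Dividing by (lambda + 11) leaves lambda^2 - 3·lambda - 54.
The quadratic factors as (lambda + 6)·(lambda - 9).
Eigenvalues: -11, -6, 9.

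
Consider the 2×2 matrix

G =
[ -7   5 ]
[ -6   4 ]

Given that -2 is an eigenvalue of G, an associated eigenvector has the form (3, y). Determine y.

3

We need (G + 2I)v = 0.
G + 2I = [[-5, 5], [-6, 6]].
Row 1: (-5)·3 + (5)·y = 0
Row 2: (-6)·3 + (6)·y = 0
Solving gives y = 3.
Check: G·(3, 3) = (-6, -6) = -2·(3, 3).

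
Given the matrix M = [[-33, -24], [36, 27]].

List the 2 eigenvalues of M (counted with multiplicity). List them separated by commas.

-9, 3

det(M - tI) = (-33 - t)(27 - t) - (-24)·(36) = t^2 + 6t - 27.
This factors as (t + 9)·(t - 3) = 0.
Eigenvalues: -9, 3.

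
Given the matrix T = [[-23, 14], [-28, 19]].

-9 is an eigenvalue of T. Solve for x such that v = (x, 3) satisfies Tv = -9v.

We need (T + 9I)v = 0.
T + 9I = [[-14, 14], [-28, 28]].
Row 1: (-14)·x + (14)·3 = 0
Row 2: (-28)·x + (28)·3 = 0
Solving gives x = 3.
Check: T·(3, 3) = (-27, -27) = -9·(3, 3).

3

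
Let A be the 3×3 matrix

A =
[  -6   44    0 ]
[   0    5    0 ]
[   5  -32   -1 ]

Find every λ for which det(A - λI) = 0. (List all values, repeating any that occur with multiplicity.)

The characteristic polynomial is p(s) = det(sI - A).
Expanding along the first row, p(s) = s^3 + 2s^2 - 29s - 30.
Try s = -1: p(-1) = 0, so -1 is a root.
Factor out (s + 1): p(s) = (s + 1)·(s^2 + s - 30).
The quadratic factors as (s + 6)·(s - 5).
Eigenvalues: -6, -1, 5.

-6, -1, 5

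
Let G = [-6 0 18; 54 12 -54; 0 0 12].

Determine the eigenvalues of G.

-6, 12, 12

Compute the characteristic polynomial p(λ) = det(λI - G).
Cofactor expansion gives p(λ) = λ^3 - 18λ^2 + 864.
Rational-root test: λ = 12 gives p(12) = 0.
Factor out (λ - 12): p(λ) = (λ - 12)·(λ^2 - 6λ - 72).
The quadratic factors as (λ + 6)·(λ - 12).
Eigenvalues: -6, 12, 12.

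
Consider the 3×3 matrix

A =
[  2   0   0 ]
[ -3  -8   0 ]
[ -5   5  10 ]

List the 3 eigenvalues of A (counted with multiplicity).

-8, 2, 10

A is lower triangular, so its eigenvalues are the diagonal entries.
Diagonal: 2, -8, 10.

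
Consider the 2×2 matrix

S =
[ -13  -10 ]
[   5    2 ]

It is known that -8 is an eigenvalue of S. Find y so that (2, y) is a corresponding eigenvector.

We need (S + 8I)v = 0.
S + 8I = [[-5, -10], [5, 10]].
Row 1: (-5)·2 + (-10)·y = 0
Row 2: (5)·2 + (10)·y = 0
Solving gives y = -1.
Check: S·(2, -1) = (-16, 8) = -8·(2, -1).

-1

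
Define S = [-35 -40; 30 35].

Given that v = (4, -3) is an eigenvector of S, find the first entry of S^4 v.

First find the eigenvalue: Sv = (-20, 15) = -5·(4, -3), so λ = -5.
Then S^4 v = λ^4·v = (-5)^4·(4, -3) = 625·(4, -3) = (2500, -1875).

2500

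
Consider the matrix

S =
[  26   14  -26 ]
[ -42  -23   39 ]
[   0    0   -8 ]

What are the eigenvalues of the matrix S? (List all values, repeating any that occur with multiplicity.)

Compute the characteristic polynomial p(t) = det(tI - S).
Cofactor expansion gives p(t) = t^3 + 5t^2 - 34t - 80.
Since p(-8) = 0, t = -8 is a root.
Factor out (t + 8): p(t) = (t + 8)·(t^2 - 3t - 10).
The quadratic factors as (t + 2)·(t - 5).
Eigenvalues: -8, -2, 5.

-8, -2, 5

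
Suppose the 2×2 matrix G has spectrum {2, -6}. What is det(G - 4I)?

If G has eigenvalues 2, -6, then G - 4I has eigenvalues -2, -10.
det(G - 4I) = (-2) · (-10) = 20.

20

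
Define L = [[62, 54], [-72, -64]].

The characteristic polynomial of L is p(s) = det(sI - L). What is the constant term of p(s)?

p(s) = s^2 + 2s - 80.
The constant term is -80.

-80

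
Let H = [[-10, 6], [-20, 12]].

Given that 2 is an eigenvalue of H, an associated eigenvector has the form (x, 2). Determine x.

We need (H - 2I)v = 0.
H - 2I = [[-12, 6], [-20, 10]].
Row 1: (-12)·x + (6)·2 = 0
Row 2: (-20)·x + (10)·2 = 0
Solving gives x = 1.
Check: H·(1, 2) = (2, 4) = 2·(1, 2).

1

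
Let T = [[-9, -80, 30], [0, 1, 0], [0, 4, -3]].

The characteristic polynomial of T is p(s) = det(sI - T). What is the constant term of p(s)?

-27

p(s) = s^3 + 11s^2 + 15s - 27.
The constant term is -27.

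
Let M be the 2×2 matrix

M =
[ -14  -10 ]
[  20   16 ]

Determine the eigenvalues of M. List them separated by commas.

-4, 6

det(M - tI) = (-14 - t)(16 - t) - (-10)·(20) = t^2 - 2t - 24.
This factors as (t + 4)·(t - 6) = 0.
Eigenvalues: -4, 6.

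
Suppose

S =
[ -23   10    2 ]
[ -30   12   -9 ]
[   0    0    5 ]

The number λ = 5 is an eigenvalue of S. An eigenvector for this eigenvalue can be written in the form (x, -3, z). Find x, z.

-1, 1

We need (S - 5I)v = 0.
S - 5I = [[-28, 10, 2], [-30, 7, -9], [0, 0, 0]].
Row 1: (-28)·x + (10)·-3 + (2)·z = 0
Row 2: (-30)·x + (7)·-3 + (-9)·z = 0
Row 3: (0)·x + (0)·-3 + (0)·z = 0
Solving gives x = -1, z = 1.
Check: S·(-1, -3, 1) = (-5, -15, 5) = 5·(-1, -3, 1).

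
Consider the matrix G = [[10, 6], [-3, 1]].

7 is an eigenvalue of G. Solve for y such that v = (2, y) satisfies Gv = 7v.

-1

We need (G - 7I)v = 0.
G - 7I = [[3, 6], [-3, -6]].
Row 1: (3)·2 + (6)·y = 0
Row 2: (-3)·2 + (-6)·y = 0
Solving gives y = -1.
Check: G·(2, -1) = (14, -7) = 7·(2, -1).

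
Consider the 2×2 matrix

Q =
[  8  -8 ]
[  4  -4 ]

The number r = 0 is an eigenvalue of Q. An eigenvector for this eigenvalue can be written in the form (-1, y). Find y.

-1

We need (Q)v = 0.
Q = [[8, -8], [4, -4]].
Row 1: (8)·-1 + (-8)·y = 0
Row 2: (4)·-1 + (-4)·y = 0
Solving gives y = -1.
Check: Q·(-1, -1) = (0, 0) = 0·(-1, -1).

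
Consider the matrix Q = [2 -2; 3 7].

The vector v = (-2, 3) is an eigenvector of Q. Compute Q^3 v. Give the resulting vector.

First find the eigenvalue: Qv = (-10, 15) = 5·(-2, 3), so λ = 5.
Then Q^3 v = λ^3·v = 5^3·(-2, 3) = 125·(-2, 3) = (-250, 375).

(-250, 375)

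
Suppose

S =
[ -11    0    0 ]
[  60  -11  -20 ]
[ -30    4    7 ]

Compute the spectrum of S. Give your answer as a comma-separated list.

Compute the characteristic polynomial p(t) = det(tI - S).
Expanding the 3×3 determinant: p(t) = t^3 + 15t^2 + 47t + 33.
Since p(-1) = 0, t = -1 is a root.
Factor out (t + 1): p(t) = (t + 1)·(t^2 + 14t + 33).
The quadratic factors as (t + 11)·(t + 3).
Eigenvalues: -11, -3, -1.

-11, -3, -1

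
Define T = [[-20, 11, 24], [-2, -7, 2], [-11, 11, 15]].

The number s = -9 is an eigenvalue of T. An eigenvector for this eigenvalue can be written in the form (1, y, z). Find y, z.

1, 0

We need (T + 9I)v = 0.
T + 9I = [[-11, 11, 24], [-2, 2, 2], [-11, 11, 24]].
Row 1: (-11)·1 + (11)·y + (24)·z = 0
Row 2: (-2)·1 + (2)·y + (2)·z = 0
Row 3: (-11)·1 + (11)·y + (24)·z = 0
Solving gives y = 1, z = 0.
Check: T·(1, 1, 0) = (-9, -9, 0) = -9·(1, 1, 0).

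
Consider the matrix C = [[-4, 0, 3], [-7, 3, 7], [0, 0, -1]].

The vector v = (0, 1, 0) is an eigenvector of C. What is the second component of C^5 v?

243

First find the eigenvalue: Cv = (0, 3, 0) = 3·(0, 1, 0), so λ = 3.
Then C^5 v = λ^5·v = 3^5·(0, 1, 0) = 243·(0, 1, 0) = (0, 243, 0).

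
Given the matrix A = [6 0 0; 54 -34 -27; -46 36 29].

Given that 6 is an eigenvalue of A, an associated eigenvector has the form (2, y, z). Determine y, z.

We need (A - 6I)v = 0.
A - 6I = [[0, 0, 0], [54, -40, -27], [-46, 36, 23]].
Row 1: (0)·2 + (0)·y + (0)·z = 0
Row 2: (54)·2 + (-40)·y + (-27)·z = 0
Row 3: (-46)·2 + (36)·y + (23)·z = 0
Solving gives y = 0, z = 4.
Check: A·(2, 0, 4) = (12, 0, 24) = 6·(2, 0, 4).

0, 4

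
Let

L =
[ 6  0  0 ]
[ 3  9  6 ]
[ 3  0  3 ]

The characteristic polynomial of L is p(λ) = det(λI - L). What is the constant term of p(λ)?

p(λ) = λ^3 - 18λ^2 + 99λ - 162.
The constant term is -162.

-162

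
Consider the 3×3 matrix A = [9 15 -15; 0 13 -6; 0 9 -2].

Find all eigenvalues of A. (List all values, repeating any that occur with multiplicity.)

4, 7, 9

The characteristic polynomial is p(λ) = det(λI - A).
Expanding the 3×3 determinant: p(λ) = λ^3 - 20λ^2 + 127λ - 252.
Try λ = 4: p(4) = 0, so 4 is a root.
Factor out (λ - 4): p(λ) = (λ - 4)·(λ^2 - 16λ + 63).
The quadratic factors as (λ - 7)·(λ - 9).
Eigenvalues: 4, 7, 9.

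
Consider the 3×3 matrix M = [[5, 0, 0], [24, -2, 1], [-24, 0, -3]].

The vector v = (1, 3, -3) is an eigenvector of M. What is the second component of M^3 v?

375

First find the eigenvalue: Mv = (5, 15, -15) = 5·(1, 3, -3), so λ = 5.
Then M^3 v = λ^3·v = 5^3·(1, 3, -3) = 125·(1, 3, -3) = (125, 375, -375).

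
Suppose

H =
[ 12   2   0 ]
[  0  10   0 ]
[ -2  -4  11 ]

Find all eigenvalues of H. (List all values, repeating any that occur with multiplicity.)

Set up det(μI - H) = 0.
Expanding along the first row, p(μ) = μ^3 - 33μ^2 + 362μ - 1320.
Rational-root test: μ = 10 gives p(10) = 0.
Dividing by (μ - 10) leaves μ^2 - 23μ + 132.
The quadratic factors as (μ - 11)·(μ - 12).
Eigenvalues: 10, 11, 12.

10, 11, 12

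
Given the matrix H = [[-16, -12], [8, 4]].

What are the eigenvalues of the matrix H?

det(H - tI) = (-16 - t)(4 - t) - (-12)·(8) = t^2 + 12t + 32.
This factors as (t + 8)·(t + 4) = 0.
Eigenvalues: -8, -4.

-8, -4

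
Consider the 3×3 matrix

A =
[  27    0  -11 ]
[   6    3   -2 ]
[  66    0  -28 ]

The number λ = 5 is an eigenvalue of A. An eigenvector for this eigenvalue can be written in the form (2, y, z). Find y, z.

2, 4

We need (A - 5I)v = 0.
A - 5I = [[22, 0, -11], [6, -2, -2], [66, 0, -33]].
Row 1: (22)·2 + (0)·y + (-11)·z = 0
Row 2: (6)·2 + (-2)·y + (-2)·z = 0
Row 3: (66)·2 + (0)·y + (-33)·z = 0
Solving gives y = 2, z = 4.
Check: A·(2, 2, 4) = (10, 10, 20) = 5·(2, 2, 4).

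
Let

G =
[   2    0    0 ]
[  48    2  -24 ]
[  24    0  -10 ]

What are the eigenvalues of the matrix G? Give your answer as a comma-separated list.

Compute the characteristic polynomial p(μ) = det(μI - G).
Expanding along the first row, p(μ) = μ^3 + 6μ^2 - 36μ + 40.
Since p(2) = 0, μ = 2 is a root.
Factor out (μ - 2): p(μ) = (μ - 2)·(μ^2 + 8μ - 20).
The quadratic factors as (μ + 10)·(μ - 2).
Eigenvalues: -10, 2, 2.

-10, 2, 2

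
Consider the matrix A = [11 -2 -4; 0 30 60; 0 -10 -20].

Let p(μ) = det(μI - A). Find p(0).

0

p(0) = det(0·I − A) = det(−A) = (−1)^3·det(A).
det(A) = 0, so p(0) = 0.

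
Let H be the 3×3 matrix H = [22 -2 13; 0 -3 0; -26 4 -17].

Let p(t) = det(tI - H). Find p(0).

-108

p(0) = det(0·I − H) = det(−H) = (−1)^3·det(H).
det(H) = 108, so p(0) = -108.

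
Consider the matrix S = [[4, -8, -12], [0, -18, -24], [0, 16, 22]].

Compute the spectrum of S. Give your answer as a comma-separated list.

-2, 4, 6

Compute the characteristic polynomial p(μ) = det(μI - S).
Expanding the 3×3 determinant: p(μ) = μ^3 - 8μ^2 + 4μ + 48.
Rational-root test: μ = -2 gives p(-2) = 0.
Factor out (μ + 2): p(μ) = (μ + 2)·(μ^2 - 10μ + 24).
The quadratic factors as (μ - 4)·(μ - 6).
Eigenvalues: -2, 4, 6.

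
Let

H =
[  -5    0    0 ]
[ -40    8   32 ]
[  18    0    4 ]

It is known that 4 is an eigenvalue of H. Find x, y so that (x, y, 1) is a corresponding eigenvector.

We need (H - 4I)v = 0.
H - 4I = [[-9, 0, 0], [-40, 4, 32], [18, 0, 0]].
Row 1: (-9)·x + (0)·y + (0)·1 = 0
Row 2: (-40)·x + (4)·y + (32)·1 = 0
Row 3: (18)·x + (0)·y + (0)·1 = 0
Solving gives x = 0, y = -8.
Check: H·(0, -8, 1) = (0, -32, 4) = 4·(0, -8, 1).

0, -8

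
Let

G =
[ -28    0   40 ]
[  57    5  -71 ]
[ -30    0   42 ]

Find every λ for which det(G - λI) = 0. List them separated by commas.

2, 5, 12

The characteristic polynomial is p(s) = det(sI - G).
Expanding the 3×3 determinant: p(s) = s^3 - 19s^2 + 94s - 120.
Since p(12) = 0, s = 12 is a root.
Factor out (s - 12): p(s) = (s - 12)·(s^2 - 7s + 10).
The quadratic factors as (s - 2)·(s - 5).
Eigenvalues: 2, 5, 12.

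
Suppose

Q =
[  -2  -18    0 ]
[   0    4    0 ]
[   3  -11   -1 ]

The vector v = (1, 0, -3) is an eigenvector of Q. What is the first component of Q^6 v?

64

First find the eigenvalue: Qv = (-2, 0, 6) = -2·(1, 0, -3), so λ = -2.
Then Q^6 v = λ^6·v = (-2)^6·(1, 0, -3) = 64·(1, 0, -3) = (64, 0, -192).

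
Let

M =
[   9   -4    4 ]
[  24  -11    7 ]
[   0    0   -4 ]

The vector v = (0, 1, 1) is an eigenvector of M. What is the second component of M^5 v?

-1024

First find the eigenvalue: Mv = (0, -4, -4) = -4·(0, 1, 1), so λ = -4.
Then M^5 v = λ^5·v = (-4)^5·(0, 1, 1) = -1024·(0, 1, 1) = (0, -1024, -1024).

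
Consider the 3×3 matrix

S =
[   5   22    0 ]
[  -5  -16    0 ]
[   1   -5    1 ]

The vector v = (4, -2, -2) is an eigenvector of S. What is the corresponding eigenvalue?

Compute Sv: S·(4, -2, -2) = (-24, 12, 12).
Since Sv = λv, compare component 1: -24 = λ·4, so λ = -6.

-6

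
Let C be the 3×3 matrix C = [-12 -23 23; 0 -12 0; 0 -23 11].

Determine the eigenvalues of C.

-12, -12, 11

Set up det(lambda·I - C) = 0.
Expanding along the first row, p(lambda) = lambda^3 + 13·lambda^2 - 120·lambda - 1584.
Rational-root test: lambda = -12 gives p(-12) = 0.
Factor out (lambda + 12): p(lambda) = (lambda + 12)·(lambda^2 + lambda - 132).
The quadratic factors as (lambda + 12)·(lambda - 11).
Eigenvalues: -12, -12, 11.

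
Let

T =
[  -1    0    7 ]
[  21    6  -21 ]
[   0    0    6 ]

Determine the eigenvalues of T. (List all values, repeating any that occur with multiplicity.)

Set up det(μI - T) = 0.
Expanding the 3×3 determinant: p(μ) = μ^3 - 11μ^2 + 24μ + 36.
Rational-root test: μ = -1 gives p(-1) = 0.
Factor out (μ + 1): p(μ) = (μ + 1)·(μ^2 - 12μ + 36).
The quadratic factor is (μ - 6)^2.
Eigenvalues: -1, 6, 6.

-1, 6, 6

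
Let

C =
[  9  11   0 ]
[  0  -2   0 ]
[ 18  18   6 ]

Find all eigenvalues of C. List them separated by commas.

Set up det(rI - C) = 0.
Cofactor expansion gives p(r) = r^3 - 13r^2 + 24r + 108.
Rational-root test: r = -2 gives p(-2) = 0.
Factor out (r + 2): p(r) = (r + 2)·(r^2 - 15r + 54).
The quadratic factors as (r - 6)·(r - 9).
Eigenvalues: -2, 6, 9.

-2, 6, 9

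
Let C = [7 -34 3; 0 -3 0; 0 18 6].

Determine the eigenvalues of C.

The characteristic polynomial is p(λ) = det(λI - C).
Cofactor expansion gives p(λ) = λ^3 - 10λ^2 + 3λ + 126.
Since p(7) = 0, λ = 7 is a root.
Dividing by (λ - 7) leaves λ^2 - 3λ - 18.
The quadratic factors as (λ + 3)·(λ - 6).
Eigenvalues: -3, 6, 7.

-3, 6, 7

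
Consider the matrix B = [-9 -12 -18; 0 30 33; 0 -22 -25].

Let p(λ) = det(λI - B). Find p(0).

p(0) = det(0·I − B) = det(−B) = (−1)^3·det(B).
det(B) = 216, so p(0) = -216.

-216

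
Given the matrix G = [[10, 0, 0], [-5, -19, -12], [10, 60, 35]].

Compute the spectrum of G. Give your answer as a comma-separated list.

Set up det(lambda·I - G) = 0.
Expanding along the first row, p(lambda) = lambda^3 - 26·lambda^2 + 215·lambda - 550.
Try lambda = 5: p(5) = 0, so 5 is a root.
Factor out (lambda - 5): p(lambda) = (lambda - 5)·(lambda^2 - 21·lambda + 110).
The quadratic factors as (lambda - 10)·(lambda - 11).
Eigenvalues: 5, 10, 11.

5, 10, 11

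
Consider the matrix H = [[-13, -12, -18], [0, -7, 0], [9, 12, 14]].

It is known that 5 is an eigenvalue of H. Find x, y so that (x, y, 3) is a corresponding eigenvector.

We need (H - 5I)v = 0.
H - 5I = [[-18, -12, -18], [0, -12, 0], [9, 12, 9]].
Row 1: (-18)·x + (-12)·y + (-18)·3 = 0
Row 2: (0)·x + (-12)·y + (0)·3 = 0
Row 3: (9)·x + (12)·y + (9)·3 = 0
Solving gives x = -3, y = 0.
Check: H·(-3, 0, 3) = (-15, 0, 15) = 5·(-3, 0, 3).

-3, 0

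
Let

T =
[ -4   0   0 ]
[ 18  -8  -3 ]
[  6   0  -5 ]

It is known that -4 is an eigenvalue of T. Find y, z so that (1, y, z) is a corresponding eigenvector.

0, 6

We need (T + 4I)v = 0.
T + 4I = [[0, 0, 0], [18, -4, -3], [6, 0, -1]].
Row 1: (0)·1 + (0)·y + (0)·z = 0
Row 2: (18)·1 + (-4)·y + (-3)·z = 0
Row 3: (6)·1 + (0)·y + (-1)·z = 0
Solving gives y = 0, z = 6.
Check: T·(1, 0, 6) = (-4, 0, -24) = -4·(1, 0, 6).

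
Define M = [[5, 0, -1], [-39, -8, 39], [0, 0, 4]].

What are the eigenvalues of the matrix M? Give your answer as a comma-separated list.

The characteristic polynomial is p(λ) = det(λI - M).
Cofactor expansion gives p(λ) = λ^3 - λ^2 - 52λ + 160.
Since p(5) = 0, λ = 5 is a root.
Dividing by (λ - 5) leaves λ^2 + 4λ - 32.
The quadratic factors as (λ + 8)·(λ - 4).
Eigenvalues: -8, 4, 5.

-8, 4, 5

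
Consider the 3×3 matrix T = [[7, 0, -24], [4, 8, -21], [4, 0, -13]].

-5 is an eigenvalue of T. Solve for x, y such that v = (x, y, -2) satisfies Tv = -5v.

-4, -2

We need (T + 5I)v = 0.
T + 5I = [[12, 0, -24], [4, 13, -21], [4, 0, -8]].
Row 1: (12)·x + (0)·y + (-24)·-2 = 0
Row 2: (4)·x + (13)·y + (-21)·-2 = 0
Row 3: (4)·x + (0)·y + (-8)·-2 = 0
Solving gives x = -4, y = -2.
Check: T·(-4, -2, -2) = (20, 10, 10) = -5·(-4, -2, -2).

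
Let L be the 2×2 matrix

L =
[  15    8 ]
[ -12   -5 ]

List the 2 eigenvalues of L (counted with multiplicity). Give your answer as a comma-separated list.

3, 7

det(L - μI) = (15 - μ)(-5 - μ) - (8)·(-12) = μ^2 - 10μ + 21.
This factors as (μ - 3)·(μ - 7) = 0.
Eigenvalues: 3, 7.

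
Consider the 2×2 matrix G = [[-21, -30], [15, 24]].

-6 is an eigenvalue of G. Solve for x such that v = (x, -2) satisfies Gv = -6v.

4

We need (G + 6I)v = 0.
G + 6I = [[-15, -30], [15, 30]].
Row 1: (-15)·x + (-30)·-2 = 0
Row 2: (15)·x + (30)·-2 = 0
Solving gives x = 4.
Check: G·(4, -2) = (-24, 12) = -6·(4, -2).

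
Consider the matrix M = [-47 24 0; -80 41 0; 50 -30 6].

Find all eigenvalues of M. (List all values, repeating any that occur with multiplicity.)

-7, 1, 6

Set up det(λI - M) = 0.
Expanding along the first row, p(λ) = λ^3 - 43λ + 42.
Rational-root test: λ = 1 gives p(1) = 0.
Factor out (λ - 1): p(λ) = (λ - 1)·(λ^2 + λ - 42).
The quadratic factors as (λ + 7)·(λ - 6).
Eigenvalues: -7, 1, 6.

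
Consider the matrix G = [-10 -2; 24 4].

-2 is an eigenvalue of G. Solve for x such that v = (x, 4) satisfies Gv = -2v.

We need (G + 2I)v = 0.
G + 2I = [[-8, -2], [24, 6]].
Row 1: (-8)·x + (-2)·4 = 0
Row 2: (24)·x + (6)·4 = 0
Solving gives x = -1.
Check: G·(-1, 4) = (2, -8) = -2·(-1, 4).

-1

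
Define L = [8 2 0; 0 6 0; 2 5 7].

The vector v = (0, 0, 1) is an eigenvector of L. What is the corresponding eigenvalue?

Compute Lv: L·(0, 0, 1) = (0, 0, 7).
Since Lv = λv, compare component 3: 7 = λ·1, so λ = 7.

7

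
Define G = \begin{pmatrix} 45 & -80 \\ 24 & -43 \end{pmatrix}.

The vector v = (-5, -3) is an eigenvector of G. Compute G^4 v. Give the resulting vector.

(-405, -243)

First find the eigenvalue: Gv = (15, 9) = -3·(-5, -3), so λ = -3.
Then G^4 v = λ^4·v = (-3)^4·(-5, -3) = 81·(-5, -3) = (-405, -243).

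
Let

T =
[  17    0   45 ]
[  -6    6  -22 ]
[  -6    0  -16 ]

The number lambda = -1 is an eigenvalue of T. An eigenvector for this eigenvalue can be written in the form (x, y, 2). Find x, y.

-5, 2

We need (T + 1I)v = 0.
T + 1I = [[18, 0, 45], [-6, 7, -22], [-6, 0, -15]].
Row 1: (18)·x + (0)·y + (45)·2 = 0
Row 2: (-6)·x + (7)·y + (-22)·2 = 0
Row 3: (-6)·x + (0)·y + (-15)·2 = 0
Solving gives x = -5, y = 2.
Check: T·(-5, 2, 2) = (5, -2, -2) = -1·(-5, 2, 2).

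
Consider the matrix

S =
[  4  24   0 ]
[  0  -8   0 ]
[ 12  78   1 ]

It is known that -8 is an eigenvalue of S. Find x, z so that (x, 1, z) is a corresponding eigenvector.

-2, -6

We need (S + 8I)v = 0.
S + 8I = [[12, 24, 0], [0, 0, 0], [12, 78, 9]].
Row 1: (12)·x + (24)·1 + (0)·z = 0
Row 2: (0)·x + (0)·1 + (0)·z = 0
Row 3: (12)·x + (78)·1 + (9)·z = 0
Solving gives x = -2, z = -6.
Check: S·(-2, 1, -6) = (16, -8, 48) = -8·(-2, 1, -6).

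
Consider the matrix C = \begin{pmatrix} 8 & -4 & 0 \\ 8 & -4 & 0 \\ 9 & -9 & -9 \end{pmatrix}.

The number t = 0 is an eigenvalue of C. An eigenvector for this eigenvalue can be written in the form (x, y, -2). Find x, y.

We need (C)v = 0.
C = [[8, -4, 0], [8, -4, 0], [9, -9, -9]].
Row 1: (8)·x + (-4)·y + (0)·-2 = 0
Row 2: (8)·x + (-4)·y + (0)·-2 = 0
Row 3: (9)·x + (-9)·y + (-9)·-2 = 0
Solving gives x = 2, y = 4.
Check: C·(2, 4, -2) = (0, 0, 0) = 0·(2, 4, -2).

2, 4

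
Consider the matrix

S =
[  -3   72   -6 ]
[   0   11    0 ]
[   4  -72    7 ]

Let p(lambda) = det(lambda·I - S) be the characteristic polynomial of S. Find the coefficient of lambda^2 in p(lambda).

-15

The coefficient of lambda^2 of det(lambda·I - S) is −trace(S).
trace(S) = (-3) + (11) + (7) = 15, so the coefficient is -15.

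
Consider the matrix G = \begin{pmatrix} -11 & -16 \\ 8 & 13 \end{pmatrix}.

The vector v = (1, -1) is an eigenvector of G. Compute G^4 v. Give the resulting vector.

(625, -625)

First find the eigenvalue: Gv = (5, -5) = 5·(1, -1), so λ = 5.
Then G^4 v = λ^4·v = 5^4·(1, -1) = 625·(1, -1) = (625, -625).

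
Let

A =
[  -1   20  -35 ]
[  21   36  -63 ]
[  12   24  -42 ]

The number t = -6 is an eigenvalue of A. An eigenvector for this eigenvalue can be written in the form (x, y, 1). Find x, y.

We need (A + 6I)v = 0.
A + 6I = [[5, 20, -35], [21, 42, -63], [12, 24, -36]].
Row 1: (5)·x + (20)·y + (-35)·1 = 0
Row 2: (21)·x + (42)·y + (-63)·1 = 0
Row 3: (12)·x + (24)·y + (-36)·1 = 0
Solving gives x = -1, y = 2.
Check: A·(-1, 2, 1) = (6, -12, -6) = -6·(-1, 2, 1).

-1, 2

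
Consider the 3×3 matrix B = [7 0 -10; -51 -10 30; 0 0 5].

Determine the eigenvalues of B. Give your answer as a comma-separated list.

-10, 5, 7

Set up det(μI - B) = 0.
Expanding the 3×3 determinant: p(μ) = μ^3 - 2μ^2 - 85μ + 350.
Try μ = 7: p(7) = 0, so 7 is a root.
Factor out (μ - 7): p(μ) = (μ - 7)·(μ^2 + 5μ - 50).
The quadratic factors as (μ + 10)·(μ - 5).
Eigenvalues: -10, 5, 7.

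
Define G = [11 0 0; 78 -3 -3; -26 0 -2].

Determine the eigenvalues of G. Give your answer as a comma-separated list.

Compute the characteristic polynomial p(lambda) = det(lambda·I - G).
Expanding the 3×3 determinant: p(lambda) = lambda^3 - 6·lambda^2 - 49·lambda - 66.
Try lambda = -2: p(-2) = 0, so -2 is a root.
Dividing by (lambda + 2) leaves lambda^2 - 8·lambda - 33.
The quadratic factors as (lambda + 3)·(lambda - 11).
Eigenvalues: -3, -2, 11.

-3, -2, 11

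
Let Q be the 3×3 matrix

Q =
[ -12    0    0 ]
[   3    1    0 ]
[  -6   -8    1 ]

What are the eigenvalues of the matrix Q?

Q is lower triangular, so its eigenvalues are the diagonal entries.
Diagonal: -12, 1, 1.

-12, 1, 1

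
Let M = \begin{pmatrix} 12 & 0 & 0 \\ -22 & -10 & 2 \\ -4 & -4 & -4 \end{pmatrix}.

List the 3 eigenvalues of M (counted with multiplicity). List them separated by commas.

Set up det(λI - M) = 0.
Cofactor expansion gives p(λ) = λ^3 + 2λ^2 - 120λ - 576.
Try λ = 12: p(12) = 0, so 12 is a root.
Dividing by (λ - 12) leaves λ^2 + 14λ + 48.
The quadratic factors as (λ + 8)·(λ + 6).
Eigenvalues: -8, -6, 12.

-8, -6, 12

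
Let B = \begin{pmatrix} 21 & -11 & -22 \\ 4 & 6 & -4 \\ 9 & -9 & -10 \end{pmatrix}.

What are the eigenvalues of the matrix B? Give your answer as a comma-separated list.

The characteristic polynomial is p(μ) = det(μI - B).
Expanding along the first row, p(μ) = μ^3 - 17μ^2 + 62μ + 80.
Try μ = -1: p(-1) = 0, so -1 is a root.
Dividing by (μ + 1) leaves μ^2 - 18μ + 80.
The quadratic factors as (μ - 8)·(μ - 10).
Eigenvalues: -1, 8, 10.

-1, 8, 10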